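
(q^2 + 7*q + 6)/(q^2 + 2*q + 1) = (q + 6)/(q + 1)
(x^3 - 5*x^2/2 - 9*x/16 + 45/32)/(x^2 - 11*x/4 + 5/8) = (16*x^2 - 9)/(4*(4*x - 1))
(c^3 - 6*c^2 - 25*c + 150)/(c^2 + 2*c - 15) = (c^2 - 11*c + 30)/(c - 3)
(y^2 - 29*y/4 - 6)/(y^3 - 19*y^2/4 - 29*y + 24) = (4*y + 3)/(4*y^2 + 13*y - 12)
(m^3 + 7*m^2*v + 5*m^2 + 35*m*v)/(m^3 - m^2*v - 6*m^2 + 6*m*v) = (m^2 + 7*m*v + 5*m + 35*v)/(m^2 - m*v - 6*m + 6*v)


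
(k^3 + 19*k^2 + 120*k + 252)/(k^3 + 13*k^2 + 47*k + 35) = (k^2 + 12*k + 36)/(k^2 + 6*k + 5)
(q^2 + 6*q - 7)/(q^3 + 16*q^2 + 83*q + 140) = (q - 1)/(q^2 + 9*q + 20)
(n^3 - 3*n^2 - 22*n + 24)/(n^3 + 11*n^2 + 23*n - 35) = (n^2 - 2*n - 24)/(n^2 + 12*n + 35)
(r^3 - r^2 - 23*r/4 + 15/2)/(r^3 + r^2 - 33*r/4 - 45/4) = (2*r^2 - 7*r + 6)/(2*r^2 - 3*r - 9)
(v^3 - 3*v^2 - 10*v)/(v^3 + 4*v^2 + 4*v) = (v - 5)/(v + 2)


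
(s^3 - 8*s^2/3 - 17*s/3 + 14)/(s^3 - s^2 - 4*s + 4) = (s^2 - 2*s/3 - 7)/(s^2 + s - 2)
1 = 1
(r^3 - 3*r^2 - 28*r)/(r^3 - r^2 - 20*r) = (r - 7)/(r - 5)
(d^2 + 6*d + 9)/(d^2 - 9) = (d + 3)/(d - 3)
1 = 1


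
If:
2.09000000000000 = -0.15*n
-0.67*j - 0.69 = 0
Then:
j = -1.03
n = -13.93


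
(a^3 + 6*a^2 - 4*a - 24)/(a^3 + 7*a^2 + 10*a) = (a^2 + 4*a - 12)/(a*(a + 5))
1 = 1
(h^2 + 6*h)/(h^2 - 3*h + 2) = h*(h + 6)/(h^2 - 3*h + 2)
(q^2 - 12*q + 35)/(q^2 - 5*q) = (q - 7)/q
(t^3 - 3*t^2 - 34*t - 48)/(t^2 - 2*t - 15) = (t^2 - 6*t - 16)/(t - 5)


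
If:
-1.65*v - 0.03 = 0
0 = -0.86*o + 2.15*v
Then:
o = -0.05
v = -0.02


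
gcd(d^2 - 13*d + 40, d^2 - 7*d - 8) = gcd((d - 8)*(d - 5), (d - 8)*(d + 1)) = d - 8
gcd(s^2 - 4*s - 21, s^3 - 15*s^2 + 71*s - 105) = s - 7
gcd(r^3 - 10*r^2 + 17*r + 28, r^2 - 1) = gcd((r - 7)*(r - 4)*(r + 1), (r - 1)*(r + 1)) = r + 1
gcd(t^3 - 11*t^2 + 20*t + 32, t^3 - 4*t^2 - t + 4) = t^2 - 3*t - 4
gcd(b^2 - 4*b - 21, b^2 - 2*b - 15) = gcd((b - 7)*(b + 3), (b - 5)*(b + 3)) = b + 3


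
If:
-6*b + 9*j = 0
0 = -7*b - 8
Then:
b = -8/7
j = -16/21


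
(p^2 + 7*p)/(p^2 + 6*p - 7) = p/(p - 1)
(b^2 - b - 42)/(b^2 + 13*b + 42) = (b - 7)/(b + 7)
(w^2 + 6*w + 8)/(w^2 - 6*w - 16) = (w + 4)/(w - 8)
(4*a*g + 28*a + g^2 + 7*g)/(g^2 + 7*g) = (4*a + g)/g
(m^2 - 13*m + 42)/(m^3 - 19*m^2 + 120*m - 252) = 1/(m - 6)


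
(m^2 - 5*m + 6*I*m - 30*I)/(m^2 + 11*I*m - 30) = (m - 5)/(m + 5*I)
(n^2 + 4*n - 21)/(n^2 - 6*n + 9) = (n + 7)/(n - 3)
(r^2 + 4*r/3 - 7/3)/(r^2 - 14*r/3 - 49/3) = (r - 1)/(r - 7)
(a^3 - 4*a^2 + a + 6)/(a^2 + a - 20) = (a^3 - 4*a^2 + a + 6)/(a^2 + a - 20)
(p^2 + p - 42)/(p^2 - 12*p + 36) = (p + 7)/(p - 6)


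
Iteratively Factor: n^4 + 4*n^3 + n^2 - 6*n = (n)*(n^3 + 4*n^2 + n - 6) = n*(n - 1)*(n^2 + 5*n + 6) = n*(n - 1)*(n + 2)*(n + 3)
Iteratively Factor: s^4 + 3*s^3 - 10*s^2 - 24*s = (s + 4)*(s^3 - s^2 - 6*s) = (s - 3)*(s + 4)*(s^2 + 2*s) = s*(s - 3)*(s + 4)*(s + 2)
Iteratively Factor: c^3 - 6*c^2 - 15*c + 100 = (c - 5)*(c^2 - c - 20) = (c - 5)*(c + 4)*(c - 5)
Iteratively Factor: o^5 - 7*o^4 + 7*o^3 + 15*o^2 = (o)*(o^4 - 7*o^3 + 7*o^2 + 15*o) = o*(o - 3)*(o^3 - 4*o^2 - 5*o) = o^2*(o - 3)*(o^2 - 4*o - 5) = o^2*(o - 5)*(o - 3)*(o + 1)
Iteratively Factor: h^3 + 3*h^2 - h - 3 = (h - 1)*(h^2 + 4*h + 3) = (h - 1)*(h + 3)*(h + 1)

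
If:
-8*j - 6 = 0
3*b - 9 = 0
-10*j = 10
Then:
No Solution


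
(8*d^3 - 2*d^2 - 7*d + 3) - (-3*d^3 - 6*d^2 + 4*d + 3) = 11*d^3 + 4*d^2 - 11*d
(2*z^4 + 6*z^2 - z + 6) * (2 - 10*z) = -20*z^5 + 4*z^4 - 60*z^3 + 22*z^2 - 62*z + 12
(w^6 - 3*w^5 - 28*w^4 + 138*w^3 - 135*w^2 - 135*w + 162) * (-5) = -5*w^6 + 15*w^5 + 140*w^4 - 690*w^3 + 675*w^2 + 675*w - 810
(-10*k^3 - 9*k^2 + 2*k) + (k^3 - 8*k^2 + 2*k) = -9*k^3 - 17*k^2 + 4*k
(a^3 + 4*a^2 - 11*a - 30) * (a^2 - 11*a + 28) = a^5 - 7*a^4 - 27*a^3 + 203*a^2 + 22*a - 840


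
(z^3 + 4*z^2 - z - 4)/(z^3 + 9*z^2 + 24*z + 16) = (z - 1)/(z + 4)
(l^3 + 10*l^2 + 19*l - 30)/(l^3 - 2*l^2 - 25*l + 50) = (l^2 + 5*l - 6)/(l^2 - 7*l + 10)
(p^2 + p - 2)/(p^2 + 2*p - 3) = (p + 2)/(p + 3)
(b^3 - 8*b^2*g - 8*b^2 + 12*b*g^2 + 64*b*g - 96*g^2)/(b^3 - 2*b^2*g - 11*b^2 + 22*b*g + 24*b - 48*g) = (b - 6*g)/(b - 3)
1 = 1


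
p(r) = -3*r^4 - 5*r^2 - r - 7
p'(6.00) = -2653.00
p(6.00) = -4081.00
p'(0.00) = -1.00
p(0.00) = -7.00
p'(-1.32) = 39.80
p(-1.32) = -23.50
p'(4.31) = -1004.86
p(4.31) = -1139.40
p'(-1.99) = 113.47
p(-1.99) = -71.86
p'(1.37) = -45.56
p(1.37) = -28.32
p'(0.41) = -5.93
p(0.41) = -8.34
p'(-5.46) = 2006.86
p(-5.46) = -2816.79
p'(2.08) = -129.79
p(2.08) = -86.87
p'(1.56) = -62.16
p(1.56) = -38.50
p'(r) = -12*r^3 - 10*r - 1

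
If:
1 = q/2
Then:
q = 2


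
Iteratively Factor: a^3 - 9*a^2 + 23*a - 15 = (a - 1)*(a^2 - 8*a + 15) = (a - 5)*(a - 1)*(a - 3)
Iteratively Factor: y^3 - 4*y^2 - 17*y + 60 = (y + 4)*(y^2 - 8*y + 15) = (y - 5)*(y + 4)*(y - 3)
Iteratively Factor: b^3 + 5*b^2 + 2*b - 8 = (b + 4)*(b^2 + b - 2) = (b - 1)*(b + 4)*(b + 2)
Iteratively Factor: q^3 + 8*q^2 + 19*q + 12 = (q + 1)*(q^2 + 7*q + 12) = (q + 1)*(q + 3)*(q + 4)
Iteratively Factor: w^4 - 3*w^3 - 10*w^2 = (w)*(w^3 - 3*w^2 - 10*w) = w*(w + 2)*(w^2 - 5*w) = w^2*(w + 2)*(w - 5)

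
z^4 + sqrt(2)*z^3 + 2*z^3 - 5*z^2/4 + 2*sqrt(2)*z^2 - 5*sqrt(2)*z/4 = z*(z - 1/2)*(z + 5/2)*(z + sqrt(2))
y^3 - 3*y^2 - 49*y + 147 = (y - 7)*(y - 3)*(y + 7)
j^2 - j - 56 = (j - 8)*(j + 7)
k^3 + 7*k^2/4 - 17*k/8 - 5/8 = (k - 1)*(k + 1/4)*(k + 5/2)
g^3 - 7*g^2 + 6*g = g*(g - 6)*(g - 1)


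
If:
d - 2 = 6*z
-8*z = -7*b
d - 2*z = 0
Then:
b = -4/7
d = -1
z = -1/2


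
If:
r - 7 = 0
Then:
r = 7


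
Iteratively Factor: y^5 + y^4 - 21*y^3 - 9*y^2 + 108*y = (y + 4)*(y^4 - 3*y^3 - 9*y^2 + 27*y) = (y + 3)*(y + 4)*(y^3 - 6*y^2 + 9*y) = (y - 3)*(y + 3)*(y + 4)*(y^2 - 3*y) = (y - 3)^2*(y + 3)*(y + 4)*(y)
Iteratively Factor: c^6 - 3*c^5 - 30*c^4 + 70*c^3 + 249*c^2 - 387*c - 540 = (c - 3)*(c^5 - 30*c^3 - 20*c^2 + 189*c + 180) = (c - 5)*(c - 3)*(c^4 + 5*c^3 - 5*c^2 - 45*c - 36) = (c - 5)*(c - 3)*(c + 1)*(c^3 + 4*c^2 - 9*c - 36) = (c - 5)*(c - 3)*(c + 1)*(c + 3)*(c^2 + c - 12) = (c - 5)*(c - 3)^2*(c + 1)*(c + 3)*(c + 4)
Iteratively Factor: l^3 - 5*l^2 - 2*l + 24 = (l - 3)*(l^2 - 2*l - 8) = (l - 4)*(l - 3)*(l + 2)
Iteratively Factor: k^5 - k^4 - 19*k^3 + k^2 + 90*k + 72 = (k - 4)*(k^4 + 3*k^3 - 7*k^2 - 27*k - 18) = (k - 4)*(k + 3)*(k^3 - 7*k - 6) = (k - 4)*(k + 1)*(k + 3)*(k^2 - k - 6) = (k - 4)*(k - 3)*(k + 1)*(k + 3)*(k + 2)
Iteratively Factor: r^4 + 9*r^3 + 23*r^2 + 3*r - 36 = (r - 1)*(r^3 + 10*r^2 + 33*r + 36) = (r - 1)*(r + 3)*(r^2 + 7*r + 12) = (r - 1)*(r + 3)*(r + 4)*(r + 3)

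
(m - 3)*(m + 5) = m^2 + 2*m - 15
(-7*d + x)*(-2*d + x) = 14*d^2 - 9*d*x + x^2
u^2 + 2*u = u*(u + 2)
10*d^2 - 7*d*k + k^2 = (-5*d + k)*(-2*d + k)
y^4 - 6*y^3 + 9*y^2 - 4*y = y*(y - 4)*(y - 1)^2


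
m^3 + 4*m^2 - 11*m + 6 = (m - 1)^2*(m + 6)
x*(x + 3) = x^2 + 3*x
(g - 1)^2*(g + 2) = g^3 - 3*g + 2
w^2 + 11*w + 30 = (w + 5)*(w + 6)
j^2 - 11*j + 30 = (j - 6)*(j - 5)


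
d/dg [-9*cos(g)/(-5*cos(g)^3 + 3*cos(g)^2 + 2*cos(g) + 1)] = 144*(10*cos(g)^3 - 3*cos(g)^2 + 1)*sin(g)/(-7*cos(g) + 6*cos(2*g) - 5*cos(3*g) + 10)^2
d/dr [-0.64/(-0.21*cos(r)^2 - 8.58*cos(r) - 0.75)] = (0.2688*cos(r) + 5.4912)*sin(r)/(0.21*cos(r)^2 + 8.58*cos(r) + 0.75)^2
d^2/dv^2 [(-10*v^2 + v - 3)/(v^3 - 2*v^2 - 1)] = 2*(-10*v^6 + 3*v^5 - 24*v^4 - 18*v^3 + 30*v^2 - 15*v - 4)/(v^9 - 6*v^8 + 12*v^7 - 11*v^6 + 12*v^5 - 12*v^4 + 3*v^3 - 6*v^2 - 1)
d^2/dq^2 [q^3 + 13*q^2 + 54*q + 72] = 6*q + 26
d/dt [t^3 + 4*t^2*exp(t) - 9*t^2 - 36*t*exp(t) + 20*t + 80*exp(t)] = 4*t^2*exp(t) + 3*t^2 - 28*t*exp(t) - 18*t + 44*exp(t) + 20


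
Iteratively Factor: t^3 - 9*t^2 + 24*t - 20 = (t - 2)*(t^2 - 7*t + 10) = (t - 2)^2*(t - 5)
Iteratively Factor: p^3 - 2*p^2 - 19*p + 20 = (p - 5)*(p^2 + 3*p - 4) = (p - 5)*(p + 4)*(p - 1)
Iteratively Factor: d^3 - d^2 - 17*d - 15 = (d - 5)*(d^2 + 4*d + 3) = (d - 5)*(d + 1)*(d + 3)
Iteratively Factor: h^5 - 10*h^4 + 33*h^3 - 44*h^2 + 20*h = (h - 2)*(h^4 - 8*h^3 + 17*h^2 - 10*h) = (h - 5)*(h - 2)*(h^3 - 3*h^2 + 2*h) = (h - 5)*(h - 2)*(h - 1)*(h^2 - 2*h) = h*(h - 5)*(h - 2)*(h - 1)*(h - 2)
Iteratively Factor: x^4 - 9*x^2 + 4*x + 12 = (x + 1)*(x^3 - x^2 - 8*x + 12) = (x - 2)*(x + 1)*(x^2 + x - 6) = (x - 2)^2*(x + 1)*(x + 3)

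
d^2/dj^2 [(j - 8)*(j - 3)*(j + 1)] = 6*j - 20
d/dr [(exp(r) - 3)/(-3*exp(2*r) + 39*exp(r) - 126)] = ((exp(r) - 3)*(2*exp(r) - 13) - exp(2*r) + 13*exp(r) - 42)*exp(r)/(3*(exp(2*r) - 13*exp(r) + 42)^2)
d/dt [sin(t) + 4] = cos(t)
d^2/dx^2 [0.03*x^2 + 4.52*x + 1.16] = 0.0600000000000000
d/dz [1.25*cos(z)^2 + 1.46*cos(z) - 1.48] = -(2.5*cos(z) + 1.46)*sin(z)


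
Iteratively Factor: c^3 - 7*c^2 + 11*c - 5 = (c - 5)*(c^2 - 2*c + 1) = (c - 5)*(c - 1)*(c - 1)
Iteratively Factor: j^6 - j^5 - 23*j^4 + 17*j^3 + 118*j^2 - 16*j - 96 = (j + 1)*(j^5 - 2*j^4 - 21*j^3 + 38*j^2 + 80*j - 96) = (j - 4)*(j + 1)*(j^4 + 2*j^3 - 13*j^2 - 14*j + 24) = (j - 4)*(j + 1)*(j + 4)*(j^3 - 2*j^2 - 5*j + 6) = (j - 4)*(j + 1)*(j + 2)*(j + 4)*(j^2 - 4*j + 3) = (j - 4)*(j - 3)*(j + 1)*(j + 2)*(j + 4)*(j - 1)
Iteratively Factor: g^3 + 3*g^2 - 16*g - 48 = (g + 3)*(g^2 - 16) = (g - 4)*(g + 3)*(g + 4)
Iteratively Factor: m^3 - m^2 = (m)*(m^2 - m) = m^2*(m - 1)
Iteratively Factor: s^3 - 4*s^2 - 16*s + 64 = (s - 4)*(s^2 - 16) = (s - 4)^2*(s + 4)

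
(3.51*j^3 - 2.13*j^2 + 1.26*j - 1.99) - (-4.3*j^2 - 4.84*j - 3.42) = 3.51*j^3 + 2.17*j^2 + 6.1*j + 1.43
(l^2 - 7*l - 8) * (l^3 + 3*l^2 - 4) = l^5 - 4*l^4 - 29*l^3 - 28*l^2 + 28*l + 32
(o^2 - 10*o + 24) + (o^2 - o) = 2*o^2 - 11*o + 24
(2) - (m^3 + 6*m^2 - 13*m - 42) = -m^3 - 6*m^2 + 13*m + 44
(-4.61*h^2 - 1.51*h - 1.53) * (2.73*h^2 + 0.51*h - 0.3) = -12.5853*h^4 - 6.4734*h^3 - 3.564*h^2 - 0.3273*h + 0.459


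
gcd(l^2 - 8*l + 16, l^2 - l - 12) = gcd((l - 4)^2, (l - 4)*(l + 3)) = l - 4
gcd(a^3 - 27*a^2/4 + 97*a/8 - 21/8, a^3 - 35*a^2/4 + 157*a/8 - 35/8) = a^2 - 15*a/4 + 7/8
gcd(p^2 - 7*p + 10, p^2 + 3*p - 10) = p - 2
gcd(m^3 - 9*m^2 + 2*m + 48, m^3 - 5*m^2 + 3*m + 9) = m - 3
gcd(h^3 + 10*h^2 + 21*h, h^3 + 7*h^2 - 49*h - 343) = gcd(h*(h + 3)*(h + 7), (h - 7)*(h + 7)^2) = h + 7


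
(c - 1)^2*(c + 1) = c^3 - c^2 - c + 1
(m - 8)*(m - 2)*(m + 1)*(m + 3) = m^4 - 6*m^3 - 21*m^2 + 34*m + 48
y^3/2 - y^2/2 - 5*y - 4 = (y/2 + 1)*(y - 4)*(y + 1)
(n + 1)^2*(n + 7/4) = n^3 + 15*n^2/4 + 9*n/2 + 7/4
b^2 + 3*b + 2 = (b + 1)*(b + 2)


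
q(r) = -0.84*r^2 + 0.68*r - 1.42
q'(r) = 0.68 - 1.68*r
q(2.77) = -5.98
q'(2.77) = -3.97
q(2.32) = -4.36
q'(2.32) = -3.22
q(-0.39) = -1.81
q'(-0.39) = 1.34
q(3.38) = -8.72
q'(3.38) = -5.00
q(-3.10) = -11.60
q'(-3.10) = 5.89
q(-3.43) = -13.63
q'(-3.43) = 6.44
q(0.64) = -1.33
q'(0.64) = -0.40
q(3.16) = -7.66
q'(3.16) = -4.63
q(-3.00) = -11.02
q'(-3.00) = 5.72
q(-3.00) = -11.02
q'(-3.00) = 5.72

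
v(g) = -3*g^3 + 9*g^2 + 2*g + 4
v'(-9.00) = -889.00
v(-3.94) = 319.32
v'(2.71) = -15.32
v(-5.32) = 699.79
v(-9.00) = 2902.00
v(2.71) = 15.81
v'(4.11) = -76.05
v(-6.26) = 1080.11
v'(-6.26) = -463.37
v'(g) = -9*g^2 + 18*g + 2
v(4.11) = -44.03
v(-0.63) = 7.06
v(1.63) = 18.18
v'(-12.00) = -1510.00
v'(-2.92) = -127.30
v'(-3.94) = -208.63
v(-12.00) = 6460.00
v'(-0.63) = -12.91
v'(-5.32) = -348.48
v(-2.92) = 149.59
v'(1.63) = 7.43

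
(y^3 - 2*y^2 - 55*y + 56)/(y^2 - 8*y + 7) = (y^2 - y - 56)/(y - 7)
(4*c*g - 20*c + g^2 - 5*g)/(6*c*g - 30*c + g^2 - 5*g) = (4*c + g)/(6*c + g)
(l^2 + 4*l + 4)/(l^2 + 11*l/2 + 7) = 2*(l + 2)/(2*l + 7)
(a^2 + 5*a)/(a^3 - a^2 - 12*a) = (a + 5)/(a^2 - a - 12)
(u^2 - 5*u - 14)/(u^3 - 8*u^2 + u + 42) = 1/(u - 3)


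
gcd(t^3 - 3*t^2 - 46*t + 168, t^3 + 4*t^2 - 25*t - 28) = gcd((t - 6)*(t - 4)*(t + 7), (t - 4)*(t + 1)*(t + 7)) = t^2 + 3*t - 28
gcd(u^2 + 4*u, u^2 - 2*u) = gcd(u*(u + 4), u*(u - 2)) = u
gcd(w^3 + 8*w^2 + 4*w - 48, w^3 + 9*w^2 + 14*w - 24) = w^2 + 10*w + 24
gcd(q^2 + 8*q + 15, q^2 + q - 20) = q + 5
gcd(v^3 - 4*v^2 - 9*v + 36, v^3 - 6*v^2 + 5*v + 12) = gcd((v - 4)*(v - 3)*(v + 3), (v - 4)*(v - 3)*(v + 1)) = v^2 - 7*v + 12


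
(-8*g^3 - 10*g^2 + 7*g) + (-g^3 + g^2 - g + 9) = -9*g^3 - 9*g^2 + 6*g + 9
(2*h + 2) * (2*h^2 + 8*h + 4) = 4*h^3 + 20*h^2 + 24*h + 8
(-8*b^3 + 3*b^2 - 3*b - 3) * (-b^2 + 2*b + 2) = 8*b^5 - 19*b^4 - 7*b^3 + 3*b^2 - 12*b - 6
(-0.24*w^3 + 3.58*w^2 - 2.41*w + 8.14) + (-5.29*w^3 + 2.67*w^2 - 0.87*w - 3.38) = -5.53*w^3 + 6.25*w^2 - 3.28*w + 4.76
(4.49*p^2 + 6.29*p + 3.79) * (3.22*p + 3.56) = 14.4578*p^3 + 36.2382*p^2 + 34.5962*p + 13.4924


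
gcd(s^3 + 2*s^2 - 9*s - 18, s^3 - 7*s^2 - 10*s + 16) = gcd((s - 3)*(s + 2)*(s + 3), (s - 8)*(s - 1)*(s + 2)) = s + 2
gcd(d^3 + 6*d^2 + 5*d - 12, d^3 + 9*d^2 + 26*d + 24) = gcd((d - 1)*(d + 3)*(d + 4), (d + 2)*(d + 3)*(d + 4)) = d^2 + 7*d + 12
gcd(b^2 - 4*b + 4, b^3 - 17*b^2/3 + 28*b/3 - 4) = b - 2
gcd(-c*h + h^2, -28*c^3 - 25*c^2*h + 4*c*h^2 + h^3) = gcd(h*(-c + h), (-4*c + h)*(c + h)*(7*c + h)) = 1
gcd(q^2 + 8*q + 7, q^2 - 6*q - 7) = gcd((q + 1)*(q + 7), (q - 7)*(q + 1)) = q + 1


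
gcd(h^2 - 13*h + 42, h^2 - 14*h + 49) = h - 7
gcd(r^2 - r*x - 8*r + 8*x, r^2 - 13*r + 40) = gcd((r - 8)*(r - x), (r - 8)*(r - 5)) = r - 8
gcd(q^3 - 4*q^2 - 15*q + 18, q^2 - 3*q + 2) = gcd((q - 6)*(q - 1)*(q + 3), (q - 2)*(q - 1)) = q - 1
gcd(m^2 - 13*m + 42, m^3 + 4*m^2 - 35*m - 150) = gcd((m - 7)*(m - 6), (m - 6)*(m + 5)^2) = m - 6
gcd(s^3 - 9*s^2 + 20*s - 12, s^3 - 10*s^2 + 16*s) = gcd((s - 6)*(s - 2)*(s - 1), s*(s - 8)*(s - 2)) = s - 2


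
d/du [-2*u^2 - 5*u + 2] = -4*u - 5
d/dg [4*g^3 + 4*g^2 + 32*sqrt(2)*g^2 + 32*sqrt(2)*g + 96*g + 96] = 12*g^2 + 8*g + 64*sqrt(2)*g + 32*sqrt(2) + 96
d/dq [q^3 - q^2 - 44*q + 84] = 3*q^2 - 2*q - 44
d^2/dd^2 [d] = 0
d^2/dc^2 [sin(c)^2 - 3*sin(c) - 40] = 3*sin(c) + 2*cos(2*c)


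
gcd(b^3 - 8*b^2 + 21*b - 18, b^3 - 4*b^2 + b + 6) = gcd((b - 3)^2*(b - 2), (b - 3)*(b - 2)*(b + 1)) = b^2 - 5*b + 6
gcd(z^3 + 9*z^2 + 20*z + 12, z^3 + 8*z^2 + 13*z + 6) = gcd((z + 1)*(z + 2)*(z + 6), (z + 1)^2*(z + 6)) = z^2 + 7*z + 6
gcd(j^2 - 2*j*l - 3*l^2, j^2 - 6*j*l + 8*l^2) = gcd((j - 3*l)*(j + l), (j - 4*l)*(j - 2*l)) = 1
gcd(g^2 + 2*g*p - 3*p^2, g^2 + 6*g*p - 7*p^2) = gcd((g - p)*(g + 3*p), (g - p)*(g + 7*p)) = -g + p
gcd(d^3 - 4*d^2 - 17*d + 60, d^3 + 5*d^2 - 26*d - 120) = d^2 - d - 20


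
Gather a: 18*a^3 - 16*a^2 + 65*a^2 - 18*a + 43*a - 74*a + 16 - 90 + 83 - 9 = 18*a^3 + 49*a^2 - 49*a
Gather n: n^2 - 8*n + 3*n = n^2 - 5*n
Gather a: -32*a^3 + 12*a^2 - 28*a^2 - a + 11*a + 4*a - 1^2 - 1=-32*a^3 - 16*a^2 + 14*a - 2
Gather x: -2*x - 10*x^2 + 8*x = -10*x^2 + 6*x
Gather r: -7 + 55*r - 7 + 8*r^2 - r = 8*r^2 + 54*r - 14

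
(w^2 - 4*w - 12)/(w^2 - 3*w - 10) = (w - 6)/(w - 5)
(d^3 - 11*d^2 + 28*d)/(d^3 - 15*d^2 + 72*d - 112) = d/(d - 4)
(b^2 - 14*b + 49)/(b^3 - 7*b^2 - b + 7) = (b - 7)/(b^2 - 1)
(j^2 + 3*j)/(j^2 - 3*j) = (j + 3)/(j - 3)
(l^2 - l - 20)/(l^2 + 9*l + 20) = (l - 5)/(l + 5)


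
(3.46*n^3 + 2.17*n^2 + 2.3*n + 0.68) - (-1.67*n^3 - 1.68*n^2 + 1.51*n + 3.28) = 5.13*n^3 + 3.85*n^2 + 0.79*n - 2.6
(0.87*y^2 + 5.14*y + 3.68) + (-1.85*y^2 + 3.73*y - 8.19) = -0.98*y^2 + 8.87*y - 4.51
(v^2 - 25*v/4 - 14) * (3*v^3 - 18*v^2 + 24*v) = 3*v^5 - 147*v^4/4 + 189*v^3/2 + 102*v^2 - 336*v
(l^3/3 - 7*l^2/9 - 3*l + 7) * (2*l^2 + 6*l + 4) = 2*l^5/3 + 4*l^4/9 - 28*l^3/3 - 64*l^2/9 + 30*l + 28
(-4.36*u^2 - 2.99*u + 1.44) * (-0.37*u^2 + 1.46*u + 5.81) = 1.6132*u^4 - 5.2593*u^3 - 30.2298*u^2 - 15.2695*u + 8.3664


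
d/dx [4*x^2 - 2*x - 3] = 8*x - 2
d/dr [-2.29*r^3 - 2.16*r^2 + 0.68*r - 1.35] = -6.87*r^2 - 4.32*r + 0.68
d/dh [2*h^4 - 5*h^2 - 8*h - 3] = 8*h^3 - 10*h - 8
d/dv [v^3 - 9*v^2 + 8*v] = 3*v^2 - 18*v + 8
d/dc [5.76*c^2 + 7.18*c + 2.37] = 11.52*c + 7.18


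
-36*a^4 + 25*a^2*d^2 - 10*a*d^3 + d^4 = (-6*a + d)*(-3*a + d)*(-2*a + d)*(a + d)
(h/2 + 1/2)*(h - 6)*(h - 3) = h^3/2 - 4*h^2 + 9*h/2 + 9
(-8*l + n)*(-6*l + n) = 48*l^2 - 14*l*n + n^2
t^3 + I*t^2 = t^2*(t + I)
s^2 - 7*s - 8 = (s - 8)*(s + 1)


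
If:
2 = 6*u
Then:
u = 1/3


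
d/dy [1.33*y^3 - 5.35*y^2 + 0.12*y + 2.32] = 3.99*y^2 - 10.7*y + 0.12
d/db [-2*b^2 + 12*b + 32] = 12 - 4*b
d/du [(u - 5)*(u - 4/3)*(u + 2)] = 3*u^2 - 26*u/3 - 6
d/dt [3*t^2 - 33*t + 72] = 6*t - 33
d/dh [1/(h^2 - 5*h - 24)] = (5 - 2*h)/(-h^2 + 5*h + 24)^2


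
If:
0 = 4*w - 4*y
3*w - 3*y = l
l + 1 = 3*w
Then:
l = 0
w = 1/3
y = 1/3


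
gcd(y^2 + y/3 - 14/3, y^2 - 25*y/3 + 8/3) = 1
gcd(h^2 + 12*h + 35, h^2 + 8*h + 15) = h + 5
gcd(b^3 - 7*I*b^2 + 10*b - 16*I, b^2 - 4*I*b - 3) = b - I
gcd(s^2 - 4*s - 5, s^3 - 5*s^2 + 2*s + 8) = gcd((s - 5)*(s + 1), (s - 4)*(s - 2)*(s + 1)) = s + 1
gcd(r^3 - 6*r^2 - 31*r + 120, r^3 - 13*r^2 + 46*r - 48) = r^2 - 11*r + 24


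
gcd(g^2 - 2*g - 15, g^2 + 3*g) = g + 3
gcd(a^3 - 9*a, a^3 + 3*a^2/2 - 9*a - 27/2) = a^2 - 9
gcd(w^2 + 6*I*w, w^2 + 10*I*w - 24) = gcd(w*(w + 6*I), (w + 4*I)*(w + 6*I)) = w + 6*I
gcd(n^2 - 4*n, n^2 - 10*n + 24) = n - 4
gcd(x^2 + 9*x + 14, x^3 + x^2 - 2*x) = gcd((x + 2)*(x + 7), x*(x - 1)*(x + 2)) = x + 2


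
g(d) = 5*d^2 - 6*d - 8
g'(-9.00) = -96.00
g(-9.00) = 451.00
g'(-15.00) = -156.00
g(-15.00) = 1207.00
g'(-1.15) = -17.50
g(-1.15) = 5.51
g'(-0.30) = -9.00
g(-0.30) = -5.75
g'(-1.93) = -25.30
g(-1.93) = 22.20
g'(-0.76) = -13.60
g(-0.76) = -0.55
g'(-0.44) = -10.40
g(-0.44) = -4.39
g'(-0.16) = -7.60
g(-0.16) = -6.91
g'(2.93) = 23.30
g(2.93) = 17.34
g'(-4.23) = -48.30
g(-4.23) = 106.84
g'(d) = 10*d - 6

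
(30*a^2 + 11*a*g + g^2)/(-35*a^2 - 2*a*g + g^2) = (-6*a - g)/(7*a - g)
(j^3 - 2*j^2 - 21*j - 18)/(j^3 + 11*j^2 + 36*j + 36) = (j^2 - 5*j - 6)/(j^2 + 8*j + 12)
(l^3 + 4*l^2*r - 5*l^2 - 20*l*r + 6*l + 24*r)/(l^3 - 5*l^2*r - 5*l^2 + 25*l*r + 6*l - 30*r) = (-l - 4*r)/(-l + 5*r)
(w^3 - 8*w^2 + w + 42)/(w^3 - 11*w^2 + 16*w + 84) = (w - 3)/(w - 6)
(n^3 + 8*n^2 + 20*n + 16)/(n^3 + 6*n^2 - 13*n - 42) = (n^2 + 6*n + 8)/(n^2 + 4*n - 21)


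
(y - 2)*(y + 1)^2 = y^3 - 3*y - 2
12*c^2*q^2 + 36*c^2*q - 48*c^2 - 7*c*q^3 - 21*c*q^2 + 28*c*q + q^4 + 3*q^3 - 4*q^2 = (-4*c + q)*(-3*c + q)*(q - 1)*(q + 4)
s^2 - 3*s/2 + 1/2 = (s - 1)*(s - 1/2)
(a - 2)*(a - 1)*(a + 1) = a^3 - 2*a^2 - a + 2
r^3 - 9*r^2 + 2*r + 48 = (r - 8)*(r - 3)*(r + 2)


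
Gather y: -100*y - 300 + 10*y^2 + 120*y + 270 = 10*y^2 + 20*y - 30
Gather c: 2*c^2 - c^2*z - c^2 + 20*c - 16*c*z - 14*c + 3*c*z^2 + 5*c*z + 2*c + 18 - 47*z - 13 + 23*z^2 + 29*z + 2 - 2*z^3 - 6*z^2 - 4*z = c^2*(1 - z) + c*(3*z^2 - 11*z + 8) - 2*z^3 + 17*z^2 - 22*z + 7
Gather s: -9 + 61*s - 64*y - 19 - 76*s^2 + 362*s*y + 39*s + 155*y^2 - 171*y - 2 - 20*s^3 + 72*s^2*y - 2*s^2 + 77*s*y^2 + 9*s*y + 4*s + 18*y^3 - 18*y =-20*s^3 + s^2*(72*y - 78) + s*(77*y^2 + 371*y + 104) + 18*y^3 + 155*y^2 - 253*y - 30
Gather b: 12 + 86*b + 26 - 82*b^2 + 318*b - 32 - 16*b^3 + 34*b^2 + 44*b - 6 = -16*b^3 - 48*b^2 + 448*b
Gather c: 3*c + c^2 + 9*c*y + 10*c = c^2 + c*(9*y + 13)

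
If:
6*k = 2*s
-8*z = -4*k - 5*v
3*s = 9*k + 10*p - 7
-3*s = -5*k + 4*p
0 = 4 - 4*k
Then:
No Solution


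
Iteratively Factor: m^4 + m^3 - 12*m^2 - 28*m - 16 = (m + 1)*(m^3 - 12*m - 16) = (m - 4)*(m + 1)*(m^2 + 4*m + 4) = (m - 4)*(m + 1)*(m + 2)*(m + 2)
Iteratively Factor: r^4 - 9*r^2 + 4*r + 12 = (r + 1)*(r^3 - r^2 - 8*r + 12) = (r - 2)*(r + 1)*(r^2 + r - 6) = (r - 2)*(r + 1)*(r + 3)*(r - 2)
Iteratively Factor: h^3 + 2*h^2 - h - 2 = (h + 2)*(h^2 - 1) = (h + 1)*(h + 2)*(h - 1)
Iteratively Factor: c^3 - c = (c - 1)*(c^2 + c) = (c - 1)*(c + 1)*(c)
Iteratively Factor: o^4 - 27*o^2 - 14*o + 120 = (o + 4)*(o^3 - 4*o^2 - 11*o + 30) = (o - 2)*(o + 4)*(o^2 - 2*o - 15) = (o - 2)*(o + 3)*(o + 4)*(o - 5)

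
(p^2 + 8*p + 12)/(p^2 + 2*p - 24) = (p + 2)/(p - 4)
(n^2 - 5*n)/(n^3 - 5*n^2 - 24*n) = (5 - n)/(-n^2 + 5*n + 24)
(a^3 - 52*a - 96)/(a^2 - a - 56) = (a^2 + 8*a + 12)/(a + 7)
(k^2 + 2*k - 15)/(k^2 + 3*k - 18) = (k + 5)/(k + 6)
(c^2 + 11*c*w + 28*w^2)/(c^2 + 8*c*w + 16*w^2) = (c + 7*w)/(c + 4*w)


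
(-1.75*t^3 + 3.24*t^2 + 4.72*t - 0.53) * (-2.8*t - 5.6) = 4.9*t^4 + 0.728*t^3 - 31.36*t^2 - 24.948*t + 2.968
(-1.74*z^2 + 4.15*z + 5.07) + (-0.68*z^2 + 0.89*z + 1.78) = -2.42*z^2 + 5.04*z + 6.85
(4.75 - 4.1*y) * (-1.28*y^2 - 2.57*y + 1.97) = 5.248*y^3 + 4.457*y^2 - 20.2845*y + 9.3575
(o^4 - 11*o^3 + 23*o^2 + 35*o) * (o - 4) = o^5 - 15*o^4 + 67*o^3 - 57*o^2 - 140*o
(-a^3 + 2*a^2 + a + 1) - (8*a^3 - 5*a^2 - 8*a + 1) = -9*a^3 + 7*a^2 + 9*a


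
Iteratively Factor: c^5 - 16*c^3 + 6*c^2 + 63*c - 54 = (c + 3)*(c^4 - 3*c^3 - 7*c^2 + 27*c - 18) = (c - 3)*(c + 3)*(c^3 - 7*c + 6) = (c - 3)*(c + 3)^2*(c^2 - 3*c + 2) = (c - 3)*(c - 2)*(c + 3)^2*(c - 1)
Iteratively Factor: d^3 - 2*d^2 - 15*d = (d - 5)*(d^2 + 3*d) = (d - 5)*(d + 3)*(d)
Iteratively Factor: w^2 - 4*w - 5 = (w - 5)*(w + 1)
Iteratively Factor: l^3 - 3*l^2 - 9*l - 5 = (l + 1)*(l^2 - 4*l - 5) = (l - 5)*(l + 1)*(l + 1)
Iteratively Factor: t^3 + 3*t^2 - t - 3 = (t - 1)*(t^2 + 4*t + 3) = (t - 1)*(t + 3)*(t + 1)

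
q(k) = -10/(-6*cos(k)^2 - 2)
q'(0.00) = 0.00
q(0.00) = 1.25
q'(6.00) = -0.57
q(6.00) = 1.33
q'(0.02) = 0.04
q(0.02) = 1.25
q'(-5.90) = 0.81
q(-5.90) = 1.40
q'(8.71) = -2.02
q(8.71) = 1.84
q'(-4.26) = -4.77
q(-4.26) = 3.18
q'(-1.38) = -4.55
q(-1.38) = 4.51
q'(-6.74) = -1.02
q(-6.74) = 1.46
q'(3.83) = 1.89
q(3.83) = 1.79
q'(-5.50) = 2.39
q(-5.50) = 1.99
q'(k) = 120*sin(k)*cos(k)/(-6*cos(k)^2 - 2)^2 = 60*sin(2*k)/(3*cos(2*k) + 5)^2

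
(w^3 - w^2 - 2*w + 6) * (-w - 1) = -w^4 + 3*w^2 - 4*w - 6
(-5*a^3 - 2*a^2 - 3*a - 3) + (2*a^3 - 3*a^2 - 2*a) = -3*a^3 - 5*a^2 - 5*a - 3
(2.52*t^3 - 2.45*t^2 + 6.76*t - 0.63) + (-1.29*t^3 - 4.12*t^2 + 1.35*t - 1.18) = 1.23*t^3 - 6.57*t^2 + 8.11*t - 1.81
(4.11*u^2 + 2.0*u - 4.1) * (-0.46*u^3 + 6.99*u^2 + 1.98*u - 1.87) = -1.8906*u^5 + 27.8089*u^4 + 24.0038*u^3 - 32.3847*u^2 - 11.858*u + 7.667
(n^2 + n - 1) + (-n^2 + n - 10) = 2*n - 11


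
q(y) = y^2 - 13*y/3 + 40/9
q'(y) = 2*y - 13/3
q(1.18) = 0.72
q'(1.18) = -1.97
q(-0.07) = 4.75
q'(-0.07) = -4.47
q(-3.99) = 37.65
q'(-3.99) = -12.31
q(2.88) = 0.26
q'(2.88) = 1.43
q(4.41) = 4.78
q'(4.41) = 4.49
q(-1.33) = 11.98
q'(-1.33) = -6.99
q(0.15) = 3.82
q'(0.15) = -4.03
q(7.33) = 26.41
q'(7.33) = 10.33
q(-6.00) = 66.44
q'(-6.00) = -16.33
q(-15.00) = 294.44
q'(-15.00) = -34.33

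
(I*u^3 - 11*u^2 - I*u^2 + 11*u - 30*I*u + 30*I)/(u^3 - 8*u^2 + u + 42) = (I*u^3 - u^2*(11 + I) + u*(11 - 30*I) + 30*I)/(u^3 - 8*u^2 + u + 42)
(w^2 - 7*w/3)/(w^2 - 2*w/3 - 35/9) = 3*w/(3*w + 5)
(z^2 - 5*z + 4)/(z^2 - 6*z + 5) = (z - 4)/(z - 5)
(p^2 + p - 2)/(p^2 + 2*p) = (p - 1)/p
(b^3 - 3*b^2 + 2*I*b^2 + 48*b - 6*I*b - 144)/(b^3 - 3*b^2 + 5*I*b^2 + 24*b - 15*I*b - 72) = (b - 6*I)/(b - 3*I)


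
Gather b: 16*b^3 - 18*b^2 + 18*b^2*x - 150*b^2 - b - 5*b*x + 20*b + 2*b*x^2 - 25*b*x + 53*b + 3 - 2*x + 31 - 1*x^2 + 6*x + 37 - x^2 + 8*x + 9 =16*b^3 + b^2*(18*x - 168) + b*(2*x^2 - 30*x + 72) - 2*x^2 + 12*x + 80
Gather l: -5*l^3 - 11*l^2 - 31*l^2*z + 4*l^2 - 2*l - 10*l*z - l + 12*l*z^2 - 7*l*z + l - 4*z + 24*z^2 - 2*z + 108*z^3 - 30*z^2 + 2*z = -5*l^3 + l^2*(-31*z - 7) + l*(12*z^2 - 17*z - 2) + 108*z^3 - 6*z^2 - 4*z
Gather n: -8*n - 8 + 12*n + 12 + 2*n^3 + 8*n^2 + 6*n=2*n^3 + 8*n^2 + 10*n + 4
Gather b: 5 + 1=6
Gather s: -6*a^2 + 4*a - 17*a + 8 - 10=-6*a^2 - 13*a - 2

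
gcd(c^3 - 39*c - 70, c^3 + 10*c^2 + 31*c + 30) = c^2 + 7*c + 10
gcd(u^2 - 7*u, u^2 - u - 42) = u - 7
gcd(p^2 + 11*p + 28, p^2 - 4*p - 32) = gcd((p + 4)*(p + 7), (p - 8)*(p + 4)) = p + 4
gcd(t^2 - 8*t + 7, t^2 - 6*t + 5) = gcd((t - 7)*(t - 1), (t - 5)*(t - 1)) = t - 1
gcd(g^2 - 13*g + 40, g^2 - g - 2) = 1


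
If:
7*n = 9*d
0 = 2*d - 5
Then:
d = 5/2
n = 45/14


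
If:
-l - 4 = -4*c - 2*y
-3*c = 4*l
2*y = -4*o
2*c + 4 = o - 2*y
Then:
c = 16/7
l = -12/7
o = 12/7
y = -24/7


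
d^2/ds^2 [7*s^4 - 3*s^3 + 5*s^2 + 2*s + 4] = 84*s^2 - 18*s + 10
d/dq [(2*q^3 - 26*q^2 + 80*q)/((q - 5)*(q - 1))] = 2*(q^2 - 2*q + 8)/(q^2 - 2*q + 1)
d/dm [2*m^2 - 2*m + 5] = 4*m - 2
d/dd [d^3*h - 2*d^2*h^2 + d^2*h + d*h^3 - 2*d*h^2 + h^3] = h*(3*d^2 - 4*d*h + 2*d + h^2 - 2*h)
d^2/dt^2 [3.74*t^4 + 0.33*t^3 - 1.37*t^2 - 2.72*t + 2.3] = 44.88*t^2 + 1.98*t - 2.74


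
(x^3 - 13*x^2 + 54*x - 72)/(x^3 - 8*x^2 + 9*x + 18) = (x - 4)/(x + 1)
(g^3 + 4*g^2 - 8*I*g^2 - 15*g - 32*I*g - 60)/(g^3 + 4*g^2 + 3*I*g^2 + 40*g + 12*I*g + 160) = (g - 3*I)/(g + 8*I)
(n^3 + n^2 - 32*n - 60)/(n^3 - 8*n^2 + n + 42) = (n^2 - n - 30)/(n^2 - 10*n + 21)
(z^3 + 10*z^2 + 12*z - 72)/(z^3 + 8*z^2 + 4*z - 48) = (z + 6)/(z + 4)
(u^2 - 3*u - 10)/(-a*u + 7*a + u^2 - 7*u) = (-u^2 + 3*u + 10)/(a*u - 7*a - u^2 + 7*u)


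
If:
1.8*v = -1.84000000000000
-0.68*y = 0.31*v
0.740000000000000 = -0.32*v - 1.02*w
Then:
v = -1.02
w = -0.40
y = 0.47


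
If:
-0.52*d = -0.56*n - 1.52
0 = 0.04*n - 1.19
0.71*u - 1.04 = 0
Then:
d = 34.96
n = 29.75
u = 1.46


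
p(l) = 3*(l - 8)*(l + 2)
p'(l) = 6*l - 18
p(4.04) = -71.76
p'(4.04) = 6.24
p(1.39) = -67.22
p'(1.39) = -9.66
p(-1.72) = -8.16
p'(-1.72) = -28.32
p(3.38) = -74.57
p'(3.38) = 2.28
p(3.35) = -74.63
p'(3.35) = 2.10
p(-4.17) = 79.23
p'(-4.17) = -43.02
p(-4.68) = 101.95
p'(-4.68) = -46.08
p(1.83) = -70.89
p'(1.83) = -7.02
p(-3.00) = 33.00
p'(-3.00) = -36.00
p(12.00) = 168.00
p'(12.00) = 54.00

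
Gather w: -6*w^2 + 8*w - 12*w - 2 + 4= -6*w^2 - 4*w + 2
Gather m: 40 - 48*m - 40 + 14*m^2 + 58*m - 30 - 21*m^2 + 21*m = -7*m^2 + 31*m - 30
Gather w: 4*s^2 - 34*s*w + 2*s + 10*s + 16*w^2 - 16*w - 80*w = 4*s^2 + 12*s + 16*w^2 + w*(-34*s - 96)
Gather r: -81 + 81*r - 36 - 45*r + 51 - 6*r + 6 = 30*r - 60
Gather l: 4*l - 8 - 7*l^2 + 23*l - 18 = -7*l^2 + 27*l - 26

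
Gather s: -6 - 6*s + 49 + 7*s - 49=s - 6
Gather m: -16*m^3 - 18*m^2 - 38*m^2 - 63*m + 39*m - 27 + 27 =-16*m^3 - 56*m^2 - 24*m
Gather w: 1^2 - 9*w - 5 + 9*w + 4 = 0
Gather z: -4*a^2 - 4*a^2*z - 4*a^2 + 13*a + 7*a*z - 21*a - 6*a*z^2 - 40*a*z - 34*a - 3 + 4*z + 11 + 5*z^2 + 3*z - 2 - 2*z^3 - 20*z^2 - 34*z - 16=-8*a^2 - 42*a - 2*z^3 + z^2*(-6*a - 15) + z*(-4*a^2 - 33*a - 27) - 10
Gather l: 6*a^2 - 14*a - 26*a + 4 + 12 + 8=6*a^2 - 40*a + 24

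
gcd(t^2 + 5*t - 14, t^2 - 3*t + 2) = t - 2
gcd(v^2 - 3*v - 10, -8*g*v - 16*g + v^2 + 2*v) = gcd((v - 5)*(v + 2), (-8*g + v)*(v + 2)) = v + 2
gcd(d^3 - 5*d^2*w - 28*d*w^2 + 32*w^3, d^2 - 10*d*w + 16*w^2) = -d + 8*w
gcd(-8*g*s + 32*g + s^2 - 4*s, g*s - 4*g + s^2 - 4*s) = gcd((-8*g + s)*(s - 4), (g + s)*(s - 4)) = s - 4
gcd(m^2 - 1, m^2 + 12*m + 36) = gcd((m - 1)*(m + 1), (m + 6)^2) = 1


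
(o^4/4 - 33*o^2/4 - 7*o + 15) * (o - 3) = o^5/4 - 3*o^4/4 - 33*o^3/4 + 71*o^2/4 + 36*o - 45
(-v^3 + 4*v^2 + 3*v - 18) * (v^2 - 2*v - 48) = -v^5 + 6*v^4 + 43*v^3 - 216*v^2 - 108*v + 864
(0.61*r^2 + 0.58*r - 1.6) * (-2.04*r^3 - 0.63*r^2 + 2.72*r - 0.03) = -1.2444*r^5 - 1.5675*r^4 + 4.5578*r^3 + 2.5673*r^2 - 4.3694*r + 0.048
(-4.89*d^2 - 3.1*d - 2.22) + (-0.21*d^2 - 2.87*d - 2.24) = -5.1*d^2 - 5.97*d - 4.46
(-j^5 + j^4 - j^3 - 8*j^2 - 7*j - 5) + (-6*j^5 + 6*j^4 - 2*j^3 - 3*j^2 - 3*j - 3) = -7*j^5 + 7*j^4 - 3*j^3 - 11*j^2 - 10*j - 8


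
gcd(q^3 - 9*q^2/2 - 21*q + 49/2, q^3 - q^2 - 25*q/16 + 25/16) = q - 1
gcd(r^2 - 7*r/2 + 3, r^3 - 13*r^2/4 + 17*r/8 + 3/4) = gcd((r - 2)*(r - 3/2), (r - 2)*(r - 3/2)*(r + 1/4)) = r^2 - 7*r/2 + 3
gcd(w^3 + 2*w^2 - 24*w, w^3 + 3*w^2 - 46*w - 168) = w + 6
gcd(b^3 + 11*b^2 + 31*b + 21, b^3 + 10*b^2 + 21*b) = b^2 + 10*b + 21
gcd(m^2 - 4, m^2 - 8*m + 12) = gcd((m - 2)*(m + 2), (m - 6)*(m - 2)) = m - 2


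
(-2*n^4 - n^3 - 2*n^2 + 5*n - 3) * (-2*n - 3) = 4*n^5 + 8*n^4 + 7*n^3 - 4*n^2 - 9*n + 9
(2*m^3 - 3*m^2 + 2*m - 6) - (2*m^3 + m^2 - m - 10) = -4*m^2 + 3*m + 4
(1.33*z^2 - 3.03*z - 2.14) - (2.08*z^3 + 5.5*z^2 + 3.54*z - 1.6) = -2.08*z^3 - 4.17*z^2 - 6.57*z - 0.54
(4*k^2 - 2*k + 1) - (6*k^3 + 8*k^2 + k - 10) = -6*k^3 - 4*k^2 - 3*k + 11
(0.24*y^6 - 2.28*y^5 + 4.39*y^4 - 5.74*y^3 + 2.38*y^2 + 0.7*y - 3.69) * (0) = 0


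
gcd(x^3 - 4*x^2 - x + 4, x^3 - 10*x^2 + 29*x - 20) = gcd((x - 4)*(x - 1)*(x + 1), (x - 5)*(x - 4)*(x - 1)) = x^2 - 5*x + 4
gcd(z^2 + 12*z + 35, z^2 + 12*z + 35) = z^2 + 12*z + 35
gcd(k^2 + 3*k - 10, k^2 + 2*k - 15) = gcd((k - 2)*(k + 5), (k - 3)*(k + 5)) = k + 5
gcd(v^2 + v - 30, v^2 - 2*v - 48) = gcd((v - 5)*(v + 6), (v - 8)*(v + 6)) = v + 6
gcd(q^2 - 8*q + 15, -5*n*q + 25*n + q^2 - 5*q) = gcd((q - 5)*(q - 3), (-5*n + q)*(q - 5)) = q - 5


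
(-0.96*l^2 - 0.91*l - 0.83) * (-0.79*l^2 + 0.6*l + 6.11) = 0.7584*l^4 + 0.1429*l^3 - 5.7559*l^2 - 6.0581*l - 5.0713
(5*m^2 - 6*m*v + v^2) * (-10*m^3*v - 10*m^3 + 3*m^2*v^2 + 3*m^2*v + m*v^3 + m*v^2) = -50*m^5*v - 50*m^5 + 75*m^4*v^2 + 75*m^4*v - 23*m^3*v^3 - 23*m^3*v^2 - 3*m^2*v^4 - 3*m^2*v^3 + m*v^5 + m*v^4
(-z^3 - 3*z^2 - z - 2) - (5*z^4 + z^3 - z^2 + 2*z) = -5*z^4 - 2*z^3 - 2*z^2 - 3*z - 2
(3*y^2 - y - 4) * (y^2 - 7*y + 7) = 3*y^4 - 22*y^3 + 24*y^2 + 21*y - 28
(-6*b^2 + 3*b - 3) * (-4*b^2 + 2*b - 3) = 24*b^4 - 24*b^3 + 36*b^2 - 15*b + 9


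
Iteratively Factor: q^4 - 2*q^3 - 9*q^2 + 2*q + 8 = (q + 2)*(q^3 - 4*q^2 - q + 4) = (q - 1)*(q + 2)*(q^2 - 3*q - 4) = (q - 4)*(q - 1)*(q + 2)*(q + 1)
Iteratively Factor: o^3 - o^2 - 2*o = (o + 1)*(o^2 - 2*o) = o*(o + 1)*(o - 2)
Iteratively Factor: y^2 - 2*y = (y)*(y - 2)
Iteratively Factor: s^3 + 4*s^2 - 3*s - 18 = (s + 3)*(s^2 + s - 6) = (s - 2)*(s + 3)*(s + 3)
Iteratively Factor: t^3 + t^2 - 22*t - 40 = (t - 5)*(t^2 + 6*t + 8) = (t - 5)*(t + 4)*(t + 2)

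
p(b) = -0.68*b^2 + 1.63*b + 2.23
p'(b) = 1.63 - 1.36*b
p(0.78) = 3.09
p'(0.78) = 0.57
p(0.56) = 2.93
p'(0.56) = 0.87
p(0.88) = 3.14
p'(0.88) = 0.43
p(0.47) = 2.85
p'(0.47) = 0.99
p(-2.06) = -4.01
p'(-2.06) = 4.43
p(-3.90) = -14.47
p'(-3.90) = 6.93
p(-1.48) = -1.67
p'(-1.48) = 3.64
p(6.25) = -14.14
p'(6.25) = -6.87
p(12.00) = -76.13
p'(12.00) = -14.69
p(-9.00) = -67.52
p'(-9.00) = 13.87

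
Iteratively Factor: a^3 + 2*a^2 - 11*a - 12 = (a - 3)*(a^2 + 5*a + 4) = (a - 3)*(a + 4)*(a + 1)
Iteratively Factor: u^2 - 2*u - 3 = (u - 3)*(u + 1)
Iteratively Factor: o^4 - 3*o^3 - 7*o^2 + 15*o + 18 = (o + 1)*(o^3 - 4*o^2 - 3*o + 18) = (o - 3)*(o + 1)*(o^2 - o - 6) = (o - 3)*(o + 1)*(o + 2)*(o - 3)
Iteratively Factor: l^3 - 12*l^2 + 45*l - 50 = (l - 5)*(l^2 - 7*l + 10) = (l - 5)*(l - 2)*(l - 5)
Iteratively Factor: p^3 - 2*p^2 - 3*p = (p - 3)*(p^2 + p) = (p - 3)*(p + 1)*(p)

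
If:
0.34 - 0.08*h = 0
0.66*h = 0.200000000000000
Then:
No Solution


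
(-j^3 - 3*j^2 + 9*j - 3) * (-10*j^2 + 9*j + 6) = 10*j^5 + 21*j^4 - 123*j^3 + 93*j^2 + 27*j - 18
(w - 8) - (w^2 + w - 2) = -w^2 - 6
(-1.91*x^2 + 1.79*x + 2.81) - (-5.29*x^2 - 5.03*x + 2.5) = 3.38*x^2 + 6.82*x + 0.31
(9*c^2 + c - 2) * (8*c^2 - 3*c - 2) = 72*c^4 - 19*c^3 - 37*c^2 + 4*c + 4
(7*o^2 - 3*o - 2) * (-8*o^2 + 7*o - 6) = -56*o^4 + 73*o^3 - 47*o^2 + 4*o + 12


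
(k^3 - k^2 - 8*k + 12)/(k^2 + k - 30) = (k^3 - k^2 - 8*k + 12)/(k^2 + k - 30)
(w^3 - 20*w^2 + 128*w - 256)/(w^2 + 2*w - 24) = (w^2 - 16*w + 64)/(w + 6)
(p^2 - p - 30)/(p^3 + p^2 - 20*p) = (p - 6)/(p*(p - 4))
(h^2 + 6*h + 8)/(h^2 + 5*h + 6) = (h + 4)/(h + 3)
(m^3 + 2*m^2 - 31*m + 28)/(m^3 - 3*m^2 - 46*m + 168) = (m - 1)/(m - 6)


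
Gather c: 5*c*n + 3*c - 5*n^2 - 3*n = c*(5*n + 3) - 5*n^2 - 3*n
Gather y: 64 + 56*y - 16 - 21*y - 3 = 35*y + 45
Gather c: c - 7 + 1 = c - 6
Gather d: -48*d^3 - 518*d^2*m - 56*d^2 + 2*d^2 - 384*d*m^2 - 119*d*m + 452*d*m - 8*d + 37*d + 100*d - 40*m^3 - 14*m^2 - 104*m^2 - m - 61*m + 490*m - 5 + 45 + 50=-48*d^3 + d^2*(-518*m - 54) + d*(-384*m^2 + 333*m + 129) - 40*m^3 - 118*m^2 + 428*m + 90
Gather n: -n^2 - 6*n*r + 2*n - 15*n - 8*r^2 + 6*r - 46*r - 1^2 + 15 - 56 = -n^2 + n*(-6*r - 13) - 8*r^2 - 40*r - 42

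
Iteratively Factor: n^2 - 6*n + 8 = (n - 2)*(n - 4)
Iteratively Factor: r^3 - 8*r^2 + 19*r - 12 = (r - 1)*(r^2 - 7*r + 12) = (r - 4)*(r - 1)*(r - 3)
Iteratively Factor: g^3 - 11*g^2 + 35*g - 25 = (g - 1)*(g^2 - 10*g + 25) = (g - 5)*(g - 1)*(g - 5)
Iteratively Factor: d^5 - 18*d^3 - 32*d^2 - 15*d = (d)*(d^4 - 18*d^2 - 32*d - 15) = d*(d + 1)*(d^3 - d^2 - 17*d - 15) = d*(d - 5)*(d + 1)*(d^2 + 4*d + 3) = d*(d - 5)*(d + 1)*(d + 3)*(d + 1)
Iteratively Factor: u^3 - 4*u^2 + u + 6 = (u - 2)*(u^2 - 2*u - 3) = (u - 2)*(u + 1)*(u - 3)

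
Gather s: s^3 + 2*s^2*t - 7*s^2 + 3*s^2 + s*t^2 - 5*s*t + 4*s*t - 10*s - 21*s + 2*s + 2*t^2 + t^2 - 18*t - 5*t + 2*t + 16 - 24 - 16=s^3 + s^2*(2*t - 4) + s*(t^2 - t - 29) + 3*t^2 - 21*t - 24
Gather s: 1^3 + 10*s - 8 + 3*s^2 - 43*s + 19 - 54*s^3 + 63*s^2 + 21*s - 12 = -54*s^3 + 66*s^2 - 12*s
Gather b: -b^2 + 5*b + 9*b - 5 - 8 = -b^2 + 14*b - 13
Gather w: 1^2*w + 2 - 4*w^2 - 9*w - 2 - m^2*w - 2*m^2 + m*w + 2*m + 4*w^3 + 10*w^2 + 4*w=-2*m^2 + 2*m + 4*w^3 + 6*w^2 + w*(-m^2 + m - 4)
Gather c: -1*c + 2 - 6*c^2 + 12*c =-6*c^2 + 11*c + 2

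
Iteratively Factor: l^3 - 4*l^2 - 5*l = (l + 1)*(l^2 - 5*l) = (l - 5)*(l + 1)*(l)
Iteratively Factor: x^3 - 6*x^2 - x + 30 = (x - 5)*(x^2 - x - 6) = (x - 5)*(x + 2)*(x - 3)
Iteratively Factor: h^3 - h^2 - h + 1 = (h + 1)*(h^2 - 2*h + 1) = (h - 1)*(h + 1)*(h - 1)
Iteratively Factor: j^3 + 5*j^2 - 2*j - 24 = (j - 2)*(j^2 + 7*j + 12) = (j - 2)*(j + 4)*(j + 3)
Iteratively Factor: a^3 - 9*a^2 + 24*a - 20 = (a - 5)*(a^2 - 4*a + 4) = (a - 5)*(a - 2)*(a - 2)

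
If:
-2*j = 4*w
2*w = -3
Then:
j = 3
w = -3/2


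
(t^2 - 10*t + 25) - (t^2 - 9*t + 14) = 11 - t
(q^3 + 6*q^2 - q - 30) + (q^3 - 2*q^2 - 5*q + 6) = 2*q^3 + 4*q^2 - 6*q - 24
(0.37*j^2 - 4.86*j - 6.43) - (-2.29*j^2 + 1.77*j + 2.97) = 2.66*j^2 - 6.63*j - 9.4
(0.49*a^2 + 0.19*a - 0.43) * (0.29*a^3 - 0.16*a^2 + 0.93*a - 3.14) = 0.1421*a^5 - 0.0233*a^4 + 0.3006*a^3 - 1.2931*a^2 - 0.9965*a + 1.3502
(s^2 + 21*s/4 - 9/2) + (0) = s^2 + 21*s/4 - 9/2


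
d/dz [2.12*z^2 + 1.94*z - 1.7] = 4.24*z + 1.94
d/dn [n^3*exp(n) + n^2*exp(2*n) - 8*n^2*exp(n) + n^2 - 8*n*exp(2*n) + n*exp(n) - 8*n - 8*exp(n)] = n^3*exp(n) + 2*n^2*exp(2*n) - 5*n^2*exp(n) - 14*n*exp(2*n) - 15*n*exp(n) + 2*n - 8*exp(2*n) - 7*exp(n) - 8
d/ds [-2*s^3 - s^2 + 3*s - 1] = -6*s^2 - 2*s + 3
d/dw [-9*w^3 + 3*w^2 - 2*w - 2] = -27*w^2 + 6*w - 2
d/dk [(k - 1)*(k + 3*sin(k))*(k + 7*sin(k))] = (k - 1)*(k + 3*sin(k))*(7*cos(k) + 1) + (k - 1)*(k + 7*sin(k))*(3*cos(k) + 1) + (k + 3*sin(k))*(k + 7*sin(k))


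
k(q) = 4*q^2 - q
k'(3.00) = 23.00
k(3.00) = 33.00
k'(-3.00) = -25.00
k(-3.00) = 39.00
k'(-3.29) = -27.32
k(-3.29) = 46.59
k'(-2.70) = -22.60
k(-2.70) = 31.86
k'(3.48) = 26.84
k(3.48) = 44.96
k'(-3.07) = -25.56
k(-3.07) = 40.77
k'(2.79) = 21.32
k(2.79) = 28.35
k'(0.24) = 0.92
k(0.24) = -0.01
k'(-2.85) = -23.80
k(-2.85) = 35.34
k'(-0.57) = -5.56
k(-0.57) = 1.87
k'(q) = 8*q - 1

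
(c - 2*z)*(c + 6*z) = c^2 + 4*c*z - 12*z^2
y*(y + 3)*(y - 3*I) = y^3 + 3*y^2 - 3*I*y^2 - 9*I*y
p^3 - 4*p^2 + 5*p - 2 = (p - 2)*(p - 1)^2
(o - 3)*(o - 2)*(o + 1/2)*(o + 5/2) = o^4 - 2*o^3 - 31*o^2/4 + 47*o/4 + 15/2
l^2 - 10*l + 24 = (l - 6)*(l - 4)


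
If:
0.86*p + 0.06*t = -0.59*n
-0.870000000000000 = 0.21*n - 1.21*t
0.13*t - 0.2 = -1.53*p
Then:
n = -0.18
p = 0.07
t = 0.69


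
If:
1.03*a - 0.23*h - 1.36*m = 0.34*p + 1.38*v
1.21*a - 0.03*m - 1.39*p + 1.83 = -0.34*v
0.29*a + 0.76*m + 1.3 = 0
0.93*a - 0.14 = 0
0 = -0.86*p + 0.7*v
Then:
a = 0.15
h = -7.67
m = -1.77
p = 2.12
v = 2.61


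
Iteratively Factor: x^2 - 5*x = (x - 5)*(x)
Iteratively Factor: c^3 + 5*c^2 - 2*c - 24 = (c + 4)*(c^2 + c - 6) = (c + 3)*(c + 4)*(c - 2)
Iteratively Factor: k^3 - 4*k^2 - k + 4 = (k - 1)*(k^2 - 3*k - 4) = (k - 4)*(k - 1)*(k + 1)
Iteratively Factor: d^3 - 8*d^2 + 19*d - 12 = (d - 3)*(d^2 - 5*d + 4) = (d - 3)*(d - 1)*(d - 4)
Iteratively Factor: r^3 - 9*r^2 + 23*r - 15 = (r - 3)*(r^2 - 6*r + 5) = (r - 3)*(r - 1)*(r - 5)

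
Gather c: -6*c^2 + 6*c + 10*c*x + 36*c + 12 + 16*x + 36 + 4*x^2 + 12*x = -6*c^2 + c*(10*x + 42) + 4*x^2 + 28*x + 48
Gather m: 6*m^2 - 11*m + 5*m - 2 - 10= 6*m^2 - 6*m - 12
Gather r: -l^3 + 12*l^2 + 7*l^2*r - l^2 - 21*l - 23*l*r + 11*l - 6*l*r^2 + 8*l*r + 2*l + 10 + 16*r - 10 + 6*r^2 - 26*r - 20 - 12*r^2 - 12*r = -l^3 + 11*l^2 - 8*l + r^2*(-6*l - 6) + r*(7*l^2 - 15*l - 22) - 20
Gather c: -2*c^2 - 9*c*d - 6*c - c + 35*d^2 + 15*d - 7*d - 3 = -2*c^2 + c*(-9*d - 7) + 35*d^2 + 8*d - 3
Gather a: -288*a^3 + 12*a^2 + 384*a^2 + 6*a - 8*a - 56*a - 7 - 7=-288*a^3 + 396*a^2 - 58*a - 14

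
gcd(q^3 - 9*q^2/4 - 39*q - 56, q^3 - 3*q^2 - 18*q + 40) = q + 4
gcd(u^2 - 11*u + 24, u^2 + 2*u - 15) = u - 3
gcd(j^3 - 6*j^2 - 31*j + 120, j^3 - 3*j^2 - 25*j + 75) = j^2 + 2*j - 15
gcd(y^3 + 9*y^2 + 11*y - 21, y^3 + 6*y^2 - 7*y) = y^2 + 6*y - 7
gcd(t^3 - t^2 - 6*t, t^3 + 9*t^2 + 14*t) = t^2 + 2*t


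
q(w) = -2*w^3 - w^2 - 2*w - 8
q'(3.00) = -62.00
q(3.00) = -77.00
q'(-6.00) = -206.00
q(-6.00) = 400.00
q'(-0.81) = -4.32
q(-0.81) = -5.97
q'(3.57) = -85.61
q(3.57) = -118.88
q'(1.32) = -15.09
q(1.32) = -16.98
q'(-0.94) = -5.42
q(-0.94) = -5.34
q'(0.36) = -3.50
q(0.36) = -8.94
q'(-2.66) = -39.13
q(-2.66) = 27.89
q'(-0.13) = -1.84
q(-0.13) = -7.75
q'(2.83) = -55.71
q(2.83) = -67.00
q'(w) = -6*w^2 - 2*w - 2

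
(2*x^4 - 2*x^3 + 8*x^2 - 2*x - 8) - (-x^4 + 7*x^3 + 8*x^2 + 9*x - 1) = 3*x^4 - 9*x^3 - 11*x - 7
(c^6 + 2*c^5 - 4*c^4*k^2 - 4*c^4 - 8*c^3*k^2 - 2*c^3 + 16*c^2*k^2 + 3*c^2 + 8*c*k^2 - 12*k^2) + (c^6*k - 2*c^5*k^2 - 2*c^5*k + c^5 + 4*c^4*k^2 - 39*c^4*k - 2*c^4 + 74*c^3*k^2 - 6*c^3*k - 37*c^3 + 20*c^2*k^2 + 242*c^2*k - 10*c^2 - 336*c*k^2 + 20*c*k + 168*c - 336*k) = c^6*k + c^6 - 2*c^5*k^2 - 2*c^5*k + 3*c^5 - 39*c^4*k - 6*c^4 + 66*c^3*k^2 - 6*c^3*k - 39*c^3 + 36*c^2*k^2 + 242*c^2*k - 7*c^2 - 328*c*k^2 + 20*c*k + 168*c - 12*k^2 - 336*k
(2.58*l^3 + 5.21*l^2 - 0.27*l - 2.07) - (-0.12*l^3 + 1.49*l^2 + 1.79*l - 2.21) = 2.7*l^3 + 3.72*l^2 - 2.06*l + 0.14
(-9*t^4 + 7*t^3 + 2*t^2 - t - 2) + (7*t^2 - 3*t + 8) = -9*t^4 + 7*t^3 + 9*t^2 - 4*t + 6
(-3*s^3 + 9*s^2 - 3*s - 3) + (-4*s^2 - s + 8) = -3*s^3 + 5*s^2 - 4*s + 5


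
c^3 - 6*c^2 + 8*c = c*(c - 4)*(c - 2)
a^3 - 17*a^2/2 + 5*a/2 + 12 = (a - 8)*(a - 3/2)*(a + 1)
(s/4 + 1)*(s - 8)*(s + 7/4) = s^3/4 - 9*s^2/16 - 39*s/4 - 14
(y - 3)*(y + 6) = y^2 + 3*y - 18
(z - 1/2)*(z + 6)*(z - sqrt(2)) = z^3 - sqrt(2)*z^2 + 11*z^2/2 - 11*sqrt(2)*z/2 - 3*z + 3*sqrt(2)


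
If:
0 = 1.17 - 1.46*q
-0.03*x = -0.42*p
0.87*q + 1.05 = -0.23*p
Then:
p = -7.60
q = 0.80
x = -106.35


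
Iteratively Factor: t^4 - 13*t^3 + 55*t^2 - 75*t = (t - 3)*(t^3 - 10*t^2 + 25*t) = (t - 5)*(t - 3)*(t^2 - 5*t) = t*(t - 5)*(t - 3)*(t - 5)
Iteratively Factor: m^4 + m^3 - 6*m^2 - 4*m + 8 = (m - 1)*(m^3 + 2*m^2 - 4*m - 8) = (m - 2)*(m - 1)*(m^2 + 4*m + 4) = (m - 2)*(m - 1)*(m + 2)*(m + 2)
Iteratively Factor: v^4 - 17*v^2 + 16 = (v - 1)*(v^3 + v^2 - 16*v - 16) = (v - 1)*(v + 4)*(v^2 - 3*v - 4) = (v - 4)*(v - 1)*(v + 4)*(v + 1)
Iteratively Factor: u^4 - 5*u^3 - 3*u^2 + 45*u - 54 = (u - 2)*(u^3 - 3*u^2 - 9*u + 27) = (u - 3)*(u - 2)*(u^2 - 9) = (u - 3)*(u - 2)*(u + 3)*(u - 3)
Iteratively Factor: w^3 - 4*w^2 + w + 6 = (w - 3)*(w^2 - w - 2) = (w - 3)*(w + 1)*(w - 2)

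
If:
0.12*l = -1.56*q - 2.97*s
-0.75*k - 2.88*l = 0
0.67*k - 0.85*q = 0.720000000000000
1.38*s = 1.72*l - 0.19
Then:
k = 7.38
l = -1.92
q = 4.97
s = -2.53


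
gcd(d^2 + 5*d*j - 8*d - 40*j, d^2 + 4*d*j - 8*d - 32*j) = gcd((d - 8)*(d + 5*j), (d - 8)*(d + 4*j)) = d - 8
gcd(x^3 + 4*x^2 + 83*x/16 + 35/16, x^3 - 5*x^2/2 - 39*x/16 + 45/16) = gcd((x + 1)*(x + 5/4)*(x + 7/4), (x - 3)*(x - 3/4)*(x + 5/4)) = x + 5/4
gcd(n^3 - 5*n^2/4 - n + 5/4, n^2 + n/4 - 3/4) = n + 1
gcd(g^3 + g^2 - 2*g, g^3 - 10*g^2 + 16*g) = g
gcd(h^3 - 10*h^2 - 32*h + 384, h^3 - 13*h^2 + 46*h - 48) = h - 8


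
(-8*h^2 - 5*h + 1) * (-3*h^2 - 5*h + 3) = 24*h^4 + 55*h^3 - 2*h^2 - 20*h + 3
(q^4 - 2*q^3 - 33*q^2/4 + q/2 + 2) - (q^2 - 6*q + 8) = q^4 - 2*q^3 - 37*q^2/4 + 13*q/2 - 6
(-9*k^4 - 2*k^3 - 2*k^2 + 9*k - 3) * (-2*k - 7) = 18*k^5 + 67*k^4 + 18*k^3 - 4*k^2 - 57*k + 21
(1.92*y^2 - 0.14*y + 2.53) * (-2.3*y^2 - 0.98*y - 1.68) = -4.416*y^4 - 1.5596*y^3 - 8.9074*y^2 - 2.2442*y - 4.2504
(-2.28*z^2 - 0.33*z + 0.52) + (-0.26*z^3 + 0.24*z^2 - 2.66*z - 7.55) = -0.26*z^3 - 2.04*z^2 - 2.99*z - 7.03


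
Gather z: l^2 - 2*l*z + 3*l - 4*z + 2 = l^2 + 3*l + z*(-2*l - 4) + 2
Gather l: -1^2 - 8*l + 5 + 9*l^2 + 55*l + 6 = 9*l^2 + 47*l + 10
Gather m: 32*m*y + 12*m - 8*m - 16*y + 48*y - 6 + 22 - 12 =m*(32*y + 4) + 32*y + 4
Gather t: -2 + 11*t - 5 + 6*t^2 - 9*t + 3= 6*t^2 + 2*t - 4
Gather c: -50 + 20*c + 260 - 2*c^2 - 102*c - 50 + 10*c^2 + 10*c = 8*c^2 - 72*c + 160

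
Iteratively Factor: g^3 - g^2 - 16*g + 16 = (g - 1)*(g^2 - 16) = (g - 1)*(g + 4)*(g - 4)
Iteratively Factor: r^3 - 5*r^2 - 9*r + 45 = (r - 5)*(r^2 - 9) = (r - 5)*(r + 3)*(r - 3)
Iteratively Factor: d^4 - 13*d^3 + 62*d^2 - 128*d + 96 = (d - 4)*(d^3 - 9*d^2 + 26*d - 24) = (d - 4)^2*(d^2 - 5*d + 6) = (d - 4)^2*(d - 2)*(d - 3)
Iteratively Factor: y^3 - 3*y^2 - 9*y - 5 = (y + 1)*(y^2 - 4*y - 5) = (y - 5)*(y + 1)*(y + 1)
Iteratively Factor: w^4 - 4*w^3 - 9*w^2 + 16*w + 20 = (w + 1)*(w^3 - 5*w^2 - 4*w + 20) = (w + 1)*(w + 2)*(w^2 - 7*w + 10) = (w - 5)*(w + 1)*(w + 2)*(w - 2)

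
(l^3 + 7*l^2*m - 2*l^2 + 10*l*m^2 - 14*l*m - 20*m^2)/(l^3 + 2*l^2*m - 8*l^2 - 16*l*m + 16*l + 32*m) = (l^2 + 5*l*m - 2*l - 10*m)/(l^2 - 8*l + 16)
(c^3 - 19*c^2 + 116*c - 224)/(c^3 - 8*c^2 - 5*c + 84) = (c - 8)/(c + 3)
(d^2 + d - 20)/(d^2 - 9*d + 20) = (d + 5)/(d - 5)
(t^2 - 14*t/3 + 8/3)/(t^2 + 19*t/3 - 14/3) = (t - 4)/(t + 7)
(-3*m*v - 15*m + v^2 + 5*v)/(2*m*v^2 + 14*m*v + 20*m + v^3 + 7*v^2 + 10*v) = (-3*m + v)/(2*m*v + 4*m + v^2 + 2*v)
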